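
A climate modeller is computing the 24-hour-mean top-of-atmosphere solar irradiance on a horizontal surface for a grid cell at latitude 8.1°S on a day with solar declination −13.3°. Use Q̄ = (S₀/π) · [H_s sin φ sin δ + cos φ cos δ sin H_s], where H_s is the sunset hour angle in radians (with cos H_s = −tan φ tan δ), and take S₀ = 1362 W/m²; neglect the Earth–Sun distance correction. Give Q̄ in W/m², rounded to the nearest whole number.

440 W/m²

−tan φ tan δ = −(-0.1423)(-0.2364) = -0.0336; H_s = arccos(-0.0336) = 91.93°. In radians, H_s = 1.6045.
H_s sin φ sin δ = 1.6045 × -0.1409 × -0.2300 = 0.0520.
cos φ cos δ sin H_s = 0.9900 × 0.9732 × 0.9994 = 0.9629.
Q̄ = (1362/π) × (0.0520 + 0.9629) = 433.54 × 1.0149 = 440.00 W/m².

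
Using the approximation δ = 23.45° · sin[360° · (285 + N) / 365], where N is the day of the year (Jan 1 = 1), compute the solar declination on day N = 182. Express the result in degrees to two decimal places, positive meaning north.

360 × (285 + 182) / 365 = 460.603°; sin(460.603°) = 0.9829.
δ = 23.45 × 0.9829 = 23.049° ≈ +23.05°.

+23.05°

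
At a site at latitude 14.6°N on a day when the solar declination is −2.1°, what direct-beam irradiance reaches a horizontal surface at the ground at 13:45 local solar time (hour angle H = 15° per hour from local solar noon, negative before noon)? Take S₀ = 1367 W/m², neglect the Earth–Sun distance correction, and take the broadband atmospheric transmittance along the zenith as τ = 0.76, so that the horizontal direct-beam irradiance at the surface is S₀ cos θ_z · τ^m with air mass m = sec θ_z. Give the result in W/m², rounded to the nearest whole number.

852 W/m²

Hour angle H = 15° × (13.75 − 12) = 26.25°.
cos θ_z = sin φ sin δ + cos φ cos δ cos H = (0.2521)(-0.0366) + (0.9677)(0.9993)(0.8969) = 0.8581.
Air mass m = 1/cos θ_z = 1/0.8581 = 1.165; τ^m = 0.76^1.165 = 0.7264.
Surface direct beam = 1367 × 0.8581 × 0.7264 = 852.08 W/m².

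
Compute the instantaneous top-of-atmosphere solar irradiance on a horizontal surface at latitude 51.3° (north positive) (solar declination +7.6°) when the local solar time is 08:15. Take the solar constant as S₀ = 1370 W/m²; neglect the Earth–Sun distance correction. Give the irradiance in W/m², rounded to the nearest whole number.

Hour angle H = 15° × (8.25 − 12) = -56.25°.
cos θ_z = sin φ sin δ + cos φ cos δ cos H = (0.7804)(0.1323) + (0.6252)(0.9912)(0.5556) = 0.4476.
Top-of-atmosphere irradiance = S₀ cos θ_z = 1370 × 0.4476 = 613.21 W/m².

613 W/m²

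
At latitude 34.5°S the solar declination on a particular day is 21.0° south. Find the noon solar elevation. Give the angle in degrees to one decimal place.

76.5°

At local solar noon the hour angle is zero, so the elevation is 90° − |φ − δ| = 90° − |-34.5° − (-21.0°)| = 90° − 13.5° = 76.5°.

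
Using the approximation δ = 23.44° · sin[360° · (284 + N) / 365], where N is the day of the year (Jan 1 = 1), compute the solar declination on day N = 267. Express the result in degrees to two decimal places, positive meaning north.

360 × (284 + 267) / 365 = 543.452°; sin(543.452°) = -0.0602.
δ = 23.44 × -0.0602 = -1.411° ≈ -1.41°.

-1.41°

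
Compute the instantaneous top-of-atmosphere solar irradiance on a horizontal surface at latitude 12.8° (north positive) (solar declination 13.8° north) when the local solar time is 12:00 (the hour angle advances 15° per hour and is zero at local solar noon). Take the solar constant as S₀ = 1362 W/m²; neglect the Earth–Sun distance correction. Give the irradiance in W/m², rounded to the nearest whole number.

1362 W/m²

Hour angle H = 15° × (12 − 12) = 0.00°.
cos θ_z = sin φ sin δ + cos φ cos δ cos H = (0.2215)(0.2385) + (0.9751)(0.9711)(1.0000) = 0.9997.
Top-of-atmosphere irradiance = S₀ cos θ_z = 1362 × 0.9997 = 1361.59 W/m².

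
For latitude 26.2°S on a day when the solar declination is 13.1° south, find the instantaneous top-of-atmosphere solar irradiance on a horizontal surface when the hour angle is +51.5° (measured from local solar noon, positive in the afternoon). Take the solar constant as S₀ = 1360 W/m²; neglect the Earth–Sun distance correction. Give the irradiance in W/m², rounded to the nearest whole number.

876 W/m²

With φ = -26.2°, δ = -13.1°, H = 51.50°: sin φ sin δ = 0.1001, cos φ cos δ cos H = 0.5440, so cos θ_z = 0.6441.
Top-of-atmosphere irradiance = S₀ cos θ_z = 1360 × 0.6441 = 875.98 W/m².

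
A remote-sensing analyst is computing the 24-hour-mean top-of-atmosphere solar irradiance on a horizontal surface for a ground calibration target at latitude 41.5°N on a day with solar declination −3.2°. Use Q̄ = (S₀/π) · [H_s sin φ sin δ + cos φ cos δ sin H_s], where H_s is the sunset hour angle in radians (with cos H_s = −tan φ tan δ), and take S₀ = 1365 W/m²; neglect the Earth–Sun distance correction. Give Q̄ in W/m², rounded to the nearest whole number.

300 W/m²

cos H_s = −tan(41.5°) · tan(-3.2°) = 0.0495, so H_s = arccos(0.0495) = 87.16°. In radians, H_s = 1.5212.
H_s sin φ sin δ = 1.5212 × 0.6626 × -0.0558 = -0.0562.
cos φ cos δ sin H_s = 0.7490 × 0.9984 × 0.9988 = 0.7469.
Q̄ = (1365/π) × (-0.0562 + 0.7469) = 434.49 × 0.6907 = 300.10 W/m².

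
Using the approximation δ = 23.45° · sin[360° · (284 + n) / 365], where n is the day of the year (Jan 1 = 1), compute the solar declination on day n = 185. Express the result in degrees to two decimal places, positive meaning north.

+22.89°

360 × (284 + 185) / 365 = 462.575°; sin(462.575°) = 0.9760.
δ = 23.45 × 0.9760 = 22.887° ≈ +22.89°.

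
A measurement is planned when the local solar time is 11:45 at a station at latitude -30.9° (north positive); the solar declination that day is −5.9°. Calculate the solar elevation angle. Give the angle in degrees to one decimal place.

64.8°

Hour angle H = 15° × (11.75 − 12) = -3.75°.
With φ = -30.9°, δ = -5.9°, H = -3.75°: sin φ sin δ = 0.0528, cos φ cos δ cos H = 0.8517, so cos θ_z = 0.9045.
θ_z = arccos(0.9045) = 25.24°, so the elevation is 90° − 25.24° = 64.76°.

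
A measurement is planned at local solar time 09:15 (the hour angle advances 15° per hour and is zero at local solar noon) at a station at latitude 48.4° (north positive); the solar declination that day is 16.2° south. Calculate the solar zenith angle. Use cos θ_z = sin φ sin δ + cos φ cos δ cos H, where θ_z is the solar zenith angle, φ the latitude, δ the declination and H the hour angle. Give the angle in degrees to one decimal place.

74.3°

Hour angle H = 15° × (9.25 − 12) = -41.25°.
cos θ_z = sin(48.4°) sin(-16.2°) + cos(48.4°) cos(-16.2°) cos(-41.25°) = -0.2086 + 0.4793 = 0.2707.
θ_z = arccos(0.2707) = 74.29°.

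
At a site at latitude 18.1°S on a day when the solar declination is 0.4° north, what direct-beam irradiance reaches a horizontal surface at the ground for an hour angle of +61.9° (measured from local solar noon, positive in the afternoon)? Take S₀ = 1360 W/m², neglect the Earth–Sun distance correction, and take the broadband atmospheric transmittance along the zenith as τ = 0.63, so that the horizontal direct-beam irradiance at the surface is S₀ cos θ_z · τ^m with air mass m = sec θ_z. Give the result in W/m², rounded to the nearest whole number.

With φ = -18.1°, δ = 0.4°, H = 61.90°: sin φ sin δ = -0.0022, cos φ cos δ cos H = 0.4477, so cos θ_z = 0.4455.
Air mass m = 1/cos θ_z = 1/0.4455 = 2.245; τ^m = 0.63^2.245 = 0.3544.
Surface direct beam = 1360 × 0.4455 × 0.3544 = 214.72 W/m².

215 W/m²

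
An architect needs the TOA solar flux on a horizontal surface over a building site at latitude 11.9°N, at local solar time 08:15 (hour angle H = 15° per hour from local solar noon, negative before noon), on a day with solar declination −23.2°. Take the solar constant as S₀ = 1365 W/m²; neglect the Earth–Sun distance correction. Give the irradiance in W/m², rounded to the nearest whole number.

571 W/m²

Hour angle H = 15° × (8.25 − 12) = -56.25°.
cos θ_z = sin φ sin δ + cos φ cos δ cos H = (0.2062)(-0.3939) + (0.9785)(0.9191)(0.5556) = 0.4185.
Top-of-atmosphere irradiance = S₀ cos θ_z = 1365 × 0.4185 = 571.25 W/m².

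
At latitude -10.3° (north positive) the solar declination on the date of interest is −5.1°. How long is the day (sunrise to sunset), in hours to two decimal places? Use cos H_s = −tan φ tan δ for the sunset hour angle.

12.12 hours

cos H_s = −tan(-10.3°) · tan(-5.1°) = -0.0162, so H_s = arccos(-0.0162) = 90.93°.
Day length = 2 H_s / 15° h⁻¹ = 181.86° / 15 = 12.124 h.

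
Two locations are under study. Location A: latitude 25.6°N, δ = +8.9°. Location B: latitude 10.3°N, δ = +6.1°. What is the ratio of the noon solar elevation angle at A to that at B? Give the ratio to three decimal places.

0.854

A: 90° − |25.6 − (8.9)| = 73.30°.
B: 90° − |10.3 − (6.1)| = 85.80°.
Ratio A/B = 73.3000 / 85.8000 = 0.8543.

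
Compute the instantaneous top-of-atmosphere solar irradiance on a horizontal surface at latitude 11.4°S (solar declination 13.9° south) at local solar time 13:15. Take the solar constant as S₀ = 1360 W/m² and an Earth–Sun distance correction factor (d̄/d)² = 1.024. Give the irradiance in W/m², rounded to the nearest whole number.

1321 W/m²

Hour angle H = 15° × (13.25 − 12) = 18.75°.
cos θ_z = sin φ sin δ + cos φ cos δ cos H = (-0.1977)(-0.2402) + (0.9803)(0.9707)(0.9469) = 0.9485.
Top-of-atmosphere irradiance = S₀ (d̄/d)² cos θ_z = 1360 × 1.024 × 0.9485 = 1320.92 W/m².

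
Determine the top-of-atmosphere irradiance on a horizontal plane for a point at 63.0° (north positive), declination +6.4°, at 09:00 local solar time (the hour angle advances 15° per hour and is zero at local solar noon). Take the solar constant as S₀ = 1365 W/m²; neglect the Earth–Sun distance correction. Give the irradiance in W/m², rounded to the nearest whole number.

Hour angle H = 15° × (9 − 12) = -45.00°.
With φ = 63.0°, δ = 6.4°, H = -45.00°: sin φ sin δ = 0.0993, cos φ cos δ cos H = 0.3190, so cos θ_z = 0.4183.
Top-of-atmosphere irradiance = S₀ cos θ_z = 1365 × 0.4183 = 570.98 W/m².

571 W/m²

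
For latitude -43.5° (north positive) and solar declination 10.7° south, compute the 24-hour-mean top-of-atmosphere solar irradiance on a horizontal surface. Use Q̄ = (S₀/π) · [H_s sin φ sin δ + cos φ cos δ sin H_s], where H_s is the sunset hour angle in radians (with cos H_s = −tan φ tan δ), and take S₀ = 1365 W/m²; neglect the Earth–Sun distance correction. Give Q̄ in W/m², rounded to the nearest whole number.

The sunset hour angle satisfies cos H_s = −tan φ tan δ = -0.1793, giving H_s = 100.33°. In radians, H_s = 1.7511.
H_s sin φ sin δ = 1.7511 × -0.6884 × -0.1857 = 0.2239.
cos φ cos δ sin H_s = 0.7254 × 0.9826 × 0.9838 = 0.7012.
Q̄ = (1365/π) × (0.2239 + 0.7012) = 434.49 × 0.9251 = 401.95 W/m².

402 W/m²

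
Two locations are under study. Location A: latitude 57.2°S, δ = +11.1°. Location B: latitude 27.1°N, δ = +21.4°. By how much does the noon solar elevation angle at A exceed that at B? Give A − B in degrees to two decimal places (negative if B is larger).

-62.60°

A: 90° − |-57.2 − (11.1)| = 21.70°.
B: 90° − |27.1 − (21.4)| = 84.30°.
A − B = 21.70 − 84.30 = -62.60°.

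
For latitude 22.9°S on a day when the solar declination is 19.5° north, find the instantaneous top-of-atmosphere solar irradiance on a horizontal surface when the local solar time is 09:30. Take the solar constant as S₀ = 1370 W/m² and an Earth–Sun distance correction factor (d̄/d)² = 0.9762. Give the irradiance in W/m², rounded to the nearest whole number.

748 W/m²

Hour angle H = 15° × (9.5 − 12) = -37.50°.
With φ = -22.9°, δ = 19.5°, H = -37.50°: sin φ sin δ = -0.1299, cos φ cos δ cos H = 0.6889, so cos θ_z = 0.5590.
Top-of-atmosphere irradiance = S₀ (d̄/d)² cos θ_z = 1370 × 0.9762 × 0.5590 = 747.60 W/m².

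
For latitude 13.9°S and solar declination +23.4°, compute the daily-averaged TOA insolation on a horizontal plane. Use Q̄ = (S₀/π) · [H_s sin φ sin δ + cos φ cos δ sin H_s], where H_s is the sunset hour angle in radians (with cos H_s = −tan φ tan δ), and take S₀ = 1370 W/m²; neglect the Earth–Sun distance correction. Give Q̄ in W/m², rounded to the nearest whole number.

325 W/m²

−tan φ tan δ = −(-0.2475)(0.4327) = 0.1071; H_s = arccos(0.1071) = 83.85°. In radians, H_s = 1.4635.
H_s sin φ sin δ = 1.4635 × -0.2402 × 0.3971 = -0.1396.
cos φ cos δ sin H_s = 0.9707 × 0.9178 × 0.9942 = 0.8857.
Q̄ = (1370/π) × (-0.1396 + 0.8857) = 436.08 × 0.7461 = 325.36 W/m².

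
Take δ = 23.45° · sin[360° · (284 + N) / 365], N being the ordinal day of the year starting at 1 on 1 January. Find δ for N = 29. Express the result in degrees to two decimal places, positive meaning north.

360 × (284 + 29) / 365 = 308.712°; sin(308.712°) = -0.7803.
δ = 23.45 × -0.7803 = -18.298° ≈ -18.30°.

-18.30°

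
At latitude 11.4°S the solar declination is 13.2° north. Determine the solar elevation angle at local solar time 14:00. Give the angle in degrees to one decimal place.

Hour angle H = 15° × (14 − 12) = 30.00°.
With φ = -11.4°, δ = 13.2°, H = 30.00°: sin φ sin δ = -0.0451, cos φ cos δ cos H = 0.8265, so cos θ_z = 0.7814.
θ_z = arccos(0.7814) = 38.61°, so the elevation is 90° − 38.61° = 51.39°.

51.4°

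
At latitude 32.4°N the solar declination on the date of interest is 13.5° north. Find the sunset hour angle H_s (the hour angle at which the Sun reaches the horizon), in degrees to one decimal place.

98.8°

−tan φ tan δ = −(0.6346)(0.2401) = -0.1524; H_s = arccos(-0.1524) = 98.77°.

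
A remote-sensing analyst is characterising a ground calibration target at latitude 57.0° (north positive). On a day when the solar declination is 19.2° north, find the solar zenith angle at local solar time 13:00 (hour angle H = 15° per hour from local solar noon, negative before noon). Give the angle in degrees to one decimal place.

Hour angle H = 15° × (13 − 12) = 15.00°.
cos θ_z = sin φ sin δ + cos φ cos δ cos H = (0.8387)(0.3289) + (0.5446)(0.9444)(0.9659) = 0.7726.
θ_z = arccos(0.7726) = 39.41°.

39.4°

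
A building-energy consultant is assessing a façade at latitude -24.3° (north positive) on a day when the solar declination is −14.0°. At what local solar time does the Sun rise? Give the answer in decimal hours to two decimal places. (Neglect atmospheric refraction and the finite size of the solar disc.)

5.57 h

−tan φ tan δ = −(-0.4515)(-0.2493) = -0.1126; H_s = arccos(-0.1126) = 96.47°.
Sunrise is at 12 − H_s/15 = 12 − 6.431 = 5.569 h local solar time.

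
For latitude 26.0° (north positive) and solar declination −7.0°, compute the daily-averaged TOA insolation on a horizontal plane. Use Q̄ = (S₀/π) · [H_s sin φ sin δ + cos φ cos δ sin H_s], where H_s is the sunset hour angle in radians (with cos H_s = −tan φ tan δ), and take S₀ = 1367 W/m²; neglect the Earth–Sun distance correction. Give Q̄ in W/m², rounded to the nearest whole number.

352 W/m²

−tan φ tan δ = −(0.4877)(-0.1228) = 0.0599; H_s = arccos(0.0599) = 86.57°. In radians, H_s = 1.5109.
H_s sin φ sin δ = 1.5109 × 0.4384 × -0.1219 = -0.0807.
cos φ cos δ sin H_s = 0.8988 × 0.9925 × 0.9982 = 0.8905.
Q̄ = (1367/π) × (-0.0807 + 0.8905) = 435.13 × 0.8098 = 352.37 W/m².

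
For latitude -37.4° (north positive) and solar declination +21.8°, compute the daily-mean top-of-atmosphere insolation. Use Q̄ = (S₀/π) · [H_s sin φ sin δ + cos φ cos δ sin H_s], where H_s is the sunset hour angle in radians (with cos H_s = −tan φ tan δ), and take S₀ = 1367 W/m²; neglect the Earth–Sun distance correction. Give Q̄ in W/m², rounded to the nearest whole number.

182 W/m²

The sunset hour angle satisfies cos H_s = −tan φ tan δ = 0.3058, giving H_s = 72.19°. In radians, H_s = 1.2600.
H_s sin φ sin δ = 1.2600 × -0.6074 × 0.3714 = -0.2842.
cos φ cos δ sin H_s = 0.7944 × 0.9285 × 0.9521 = 0.7023.
Q̄ = (1367/π) × (-0.2842 + 0.7023) = 435.13 × 0.4181 = 181.93 W/m².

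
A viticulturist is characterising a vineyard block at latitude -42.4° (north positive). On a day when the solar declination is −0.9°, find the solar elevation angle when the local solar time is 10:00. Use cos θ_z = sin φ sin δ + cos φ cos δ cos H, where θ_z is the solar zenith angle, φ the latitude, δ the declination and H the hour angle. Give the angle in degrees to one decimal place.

40.5°

Hour angle H = 15° × (10 − 12) = -30.00°.
With φ = -42.4°, δ = -0.9°, H = -30.00°: sin φ sin δ = 0.0106, cos φ cos δ cos H = 0.6394, so cos θ_z = 0.6500.
θ_z = arccos(0.6500) = 49.46°, so the elevation is 90° − 49.46° = 40.54°.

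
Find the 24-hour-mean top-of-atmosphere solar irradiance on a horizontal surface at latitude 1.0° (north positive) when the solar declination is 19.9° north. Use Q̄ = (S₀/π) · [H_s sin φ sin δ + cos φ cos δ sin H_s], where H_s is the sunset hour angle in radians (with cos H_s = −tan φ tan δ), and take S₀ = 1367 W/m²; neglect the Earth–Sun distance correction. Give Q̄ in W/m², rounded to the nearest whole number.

−tan φ tan δ = −(0.0175)(0.3620) = -0.0063; H_s = arccos(-0.0063) = 90.36°. In radians, H_s = 1.5771.
H_s sin φ sin δ = 1.5771 × 0.0175 × 0.3404 = 0.0094.
cos φ cos δ sin H_s = 0.9998 × 0.9403 × 1.0000 = 0.9401.
Q̄ = (1367/π) × (0.0094 + 0.9401) = 435.13 × 0.9495 = 413.16 W/m².

413 W/m²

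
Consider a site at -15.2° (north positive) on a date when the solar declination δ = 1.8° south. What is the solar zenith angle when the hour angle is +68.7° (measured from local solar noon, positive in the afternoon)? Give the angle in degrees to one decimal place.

cos θ_z = sin φ sin δ + cos φ cos δ cos H = (-0.2622)(-0.0314) + (0.9650)(0.9995)(0.3633) = 0.3586.
θ_z = arccos(0.3586) = 68.99°.

69.0°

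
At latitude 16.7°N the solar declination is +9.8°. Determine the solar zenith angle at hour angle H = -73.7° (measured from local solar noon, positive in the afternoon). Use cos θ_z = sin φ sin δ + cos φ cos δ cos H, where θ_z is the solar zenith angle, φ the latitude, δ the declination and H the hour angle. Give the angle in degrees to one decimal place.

cos θ_z = sin(16.7°) sin(9.8°) + cos(16.7°) cos(9.8°) cos(-73.70°) = 0.0489 + 0.2649 = 0.3138.
θ_z = arccos(0.3138) = 71.71°.

71.7°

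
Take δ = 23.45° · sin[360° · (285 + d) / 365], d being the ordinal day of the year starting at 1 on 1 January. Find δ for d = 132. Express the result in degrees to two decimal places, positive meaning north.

360 × (285 + 132) / 365 = 411.288°; sin(411.288°) = 0.7803.
δ = 23.45 × 0.7803 = 18.298° ≈ +18.30°.

+18.30°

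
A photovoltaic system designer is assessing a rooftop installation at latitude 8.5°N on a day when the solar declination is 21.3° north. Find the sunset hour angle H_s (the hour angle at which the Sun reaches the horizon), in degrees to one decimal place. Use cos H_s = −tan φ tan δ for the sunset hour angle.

93.3°

The sunset hour angle satisfies cos H_s = −tan φ tan δ = -0.0583, giving H_s = 93.34°.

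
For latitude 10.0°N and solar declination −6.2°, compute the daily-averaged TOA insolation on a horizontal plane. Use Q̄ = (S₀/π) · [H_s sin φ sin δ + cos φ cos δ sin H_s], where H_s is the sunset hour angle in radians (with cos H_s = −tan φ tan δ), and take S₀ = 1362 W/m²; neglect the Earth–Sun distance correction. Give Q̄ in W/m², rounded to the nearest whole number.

cos H_s = −tan(10.0°) · tan(-6.2°) = 0.0192, so H_s = arccos(0.0192) = 88.90°. In radians, H_s = 1.5516.
H_s sin φ sin δ = 1.5516 × 0.1736 × -0.1080 = -0.0291.
cos φ cos δ sin H_s = 0.9848 × 0.9942 × 0.9998 = 0.9789.
Q̄ = (1362/π) × (-0.0291 + 0.9789) = 433.54 × 0.9498 = 411.78 W/m².

412 W/m²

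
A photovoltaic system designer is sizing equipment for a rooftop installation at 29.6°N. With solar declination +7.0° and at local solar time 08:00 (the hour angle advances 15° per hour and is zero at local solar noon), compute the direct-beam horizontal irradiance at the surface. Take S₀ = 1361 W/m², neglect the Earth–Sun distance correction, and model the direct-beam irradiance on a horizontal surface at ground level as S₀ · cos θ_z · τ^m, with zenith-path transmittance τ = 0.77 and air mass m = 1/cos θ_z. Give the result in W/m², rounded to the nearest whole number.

Hour angle H = 15° × (8 − 12) = -60.00°.
cos θ_z = sin(29.6°) sin(7.0°) + cos(29.6°) cos(7.0°) cos(-60.00°) = 0.0602 + 0.4315 = 0.4917.
Air mass m = 1/cos θ_z = 1/0.4917 = 2.034; τ^m = 0.77^2.034 = 0.5877.
Surface direct beam = 1361 × 0.4917 × 0.5877 = 393.29 W/m².

393 W/m²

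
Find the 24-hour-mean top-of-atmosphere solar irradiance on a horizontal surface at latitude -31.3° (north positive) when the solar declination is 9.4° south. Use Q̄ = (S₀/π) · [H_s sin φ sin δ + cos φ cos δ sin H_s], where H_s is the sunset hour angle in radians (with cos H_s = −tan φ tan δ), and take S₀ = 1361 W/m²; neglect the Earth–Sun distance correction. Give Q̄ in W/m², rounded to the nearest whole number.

−tan φ tan δ = −(-0.6080)(-0.1655) = -0.1006; H_s = arccos(-0.1006) = 95.77°. In radians, H_s = 1.6715.
H_s sin φ sin δ = 1.6715 × -0.5195 × -0.1633 = 0.1418.
cos φ cos δ sin H_s = 0.8545 × 0.9866 × 0.9949 = 0.8388.
Q̄ = (1361/π) × (0.1418 + 0.8388) = 433.22 × 0.9806 = 424.82 W/m².

425 W/m²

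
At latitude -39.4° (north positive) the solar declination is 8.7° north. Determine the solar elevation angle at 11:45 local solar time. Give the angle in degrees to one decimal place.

41.8°

Hour angle H = 15° × (11.75 − 12) = -3.75°.
cos θ_z = sin(-39.4°) sin(8.7°) + cos(-39.4°) cos(8.7°) cos(-3.75°) = -0.0960 + 0.7622 = 0.6662.
θ_z = arccos(0.6662) = 48.23°, so the elevation is 90° − 48.23° = 41.77°.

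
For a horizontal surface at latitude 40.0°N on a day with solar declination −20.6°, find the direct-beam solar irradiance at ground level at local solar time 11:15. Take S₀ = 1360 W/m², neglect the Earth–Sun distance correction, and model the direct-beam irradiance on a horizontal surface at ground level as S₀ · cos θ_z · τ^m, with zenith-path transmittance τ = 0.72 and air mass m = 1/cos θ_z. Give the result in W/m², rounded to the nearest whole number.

326 W/m²

Hour angle H = 15° × (11.25 − 12) = -11.25°.
cos θ_z = sin φ sin δ + cos φ cos δ cos H = (0.6428)(-0.3518) + (0.7660)(0.9361)(0.9808) = 0.4771.
Air mass m = 1/cos θ_z = 1/0.4771 = 2.096; τ^m = 0.72^2.096 = 0.5023.
Surface direct beam = 1360 × 0.4771 × 0.5023 = 325.92 W/m².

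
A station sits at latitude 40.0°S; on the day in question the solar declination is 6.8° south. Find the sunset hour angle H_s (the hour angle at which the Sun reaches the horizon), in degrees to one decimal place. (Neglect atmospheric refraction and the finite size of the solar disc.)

95.7°

cos H_s = −tan(-40.0°) · tan(-6.8°) = -0.1001, so H_s = arccos(-0.1001) = 95.74°.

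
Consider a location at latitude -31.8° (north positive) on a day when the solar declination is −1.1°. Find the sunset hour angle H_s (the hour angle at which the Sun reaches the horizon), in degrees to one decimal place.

90.7°

cos H_s = −tan(-31.8°) · tan(-1.1°) = -0.0119, so H_s = arccos(-0.0119) = 90.68°.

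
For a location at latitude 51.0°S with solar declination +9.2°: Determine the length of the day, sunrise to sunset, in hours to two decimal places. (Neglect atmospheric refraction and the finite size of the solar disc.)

10.46 hours

cos H_s = −tan(-51.0°) · tan(9.2°) = 0.2000, so H_s = arccos(0.2000) = 78.46°.
Day length = 2 H_s / 15° h⁻¹ = 156.92° / 15 = 10.461 h.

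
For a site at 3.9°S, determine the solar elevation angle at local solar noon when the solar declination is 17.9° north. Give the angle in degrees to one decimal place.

At local solar noon the hour angle is zero, so the elevation is 90° − |φ − δ| = 90° − |-3.9° − (17.9°)| = 90° − 21.8° = 68.2°.

68.2°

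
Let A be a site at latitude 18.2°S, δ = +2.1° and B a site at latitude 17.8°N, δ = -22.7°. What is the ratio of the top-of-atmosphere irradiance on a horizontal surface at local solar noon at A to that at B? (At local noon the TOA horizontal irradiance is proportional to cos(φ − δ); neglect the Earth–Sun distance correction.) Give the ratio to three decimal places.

1.233

A: cos θ_z = cos(-18.2° − (2.1°)) = 0.9379.
B: cos θ_z = cos(17.8° − (-22.7°)) = 0.7604.
Ratio A/B = 0.9379 / 0.7604 = 1.2334.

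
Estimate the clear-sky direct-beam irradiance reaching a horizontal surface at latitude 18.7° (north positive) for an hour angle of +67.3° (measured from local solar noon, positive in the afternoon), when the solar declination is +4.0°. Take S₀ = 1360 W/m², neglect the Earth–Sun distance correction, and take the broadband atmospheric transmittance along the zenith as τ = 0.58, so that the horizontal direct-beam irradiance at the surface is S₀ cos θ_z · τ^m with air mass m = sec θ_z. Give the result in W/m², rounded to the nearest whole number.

cos θ_z = sin φ sin δ + cos φ cos δ cos H = (0.3206)(0.0698) + (0.9472)(0.9976)(0.3859) = 0.3870.
Air mass m = 1/cos θ_z = 1/0.3870 = 2.584; τ^m = 0.58^2.584 = 0.2447.
Surface direct beam = 1360 × 0.3870 × 0.2447 = 128.79 W/m².

129 W/m²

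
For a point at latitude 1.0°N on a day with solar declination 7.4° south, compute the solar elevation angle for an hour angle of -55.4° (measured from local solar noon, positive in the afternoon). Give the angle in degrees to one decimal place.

34.1°

cos θ_z = sin φ sin δ + cos φ cos δ cos H = (0.0175)(-0.1288) + (0.9998)(0.9917)(0.5678) = 0.5607.
θ_z = arccos(0.5607) = 55.90°, so the elevation is 90° − 55.90° = 34.10°.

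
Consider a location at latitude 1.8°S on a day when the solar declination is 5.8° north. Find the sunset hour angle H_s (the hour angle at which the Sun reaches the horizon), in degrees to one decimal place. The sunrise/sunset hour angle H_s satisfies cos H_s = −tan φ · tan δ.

−tan φ tan δ = −(-0.0314)(0.1016) = 0.0032; H_s = arccos(0.0032) = 89.82°.

89.8°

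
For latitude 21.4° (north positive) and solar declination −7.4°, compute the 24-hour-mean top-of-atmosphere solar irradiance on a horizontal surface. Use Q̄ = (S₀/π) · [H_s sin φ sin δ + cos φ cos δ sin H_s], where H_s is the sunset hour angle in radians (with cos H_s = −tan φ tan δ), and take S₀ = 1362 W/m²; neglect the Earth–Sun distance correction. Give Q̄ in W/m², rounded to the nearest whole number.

369 W/m²

The sunset hour angle satisfies cos H_s = −tan φ tan δ = 0.0509, giving H_s = 87.08°. In radians, H_s = 1.5198.
H_s sin φ sin δ = 1.5198 × 0.3649 × -0.1288 = -0.0714.
cos φ cos δ sin H_s = 0.9311 × 0.9917 × 0.9987 = 0.9222.
Q̄ = (1362/π) × (-0.0714 + 0.9222) = 433.54 × 0.8508 = 368.86 W/m².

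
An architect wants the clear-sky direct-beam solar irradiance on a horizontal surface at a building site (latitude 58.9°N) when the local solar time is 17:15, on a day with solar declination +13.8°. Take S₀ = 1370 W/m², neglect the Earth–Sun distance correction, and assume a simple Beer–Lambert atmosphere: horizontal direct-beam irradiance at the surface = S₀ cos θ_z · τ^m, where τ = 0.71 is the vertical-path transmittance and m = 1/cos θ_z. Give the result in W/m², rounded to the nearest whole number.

Hour angle H = 15° × (17.25 − 12) = 78.75°.
cos θ_z = sin φ sin δ + cos φ cos δ cos H = (0.8563)(0.2385) + (0.5165)(0.9711)(0.1951) = 0.3021.
Air mass m = 1/cos θ_z = 1/0.3021 = 3.310; τ^m = 0.71^3.310 = 0.3219.
Surface direct beam = 1370 × 0.3021 × 0.3219 = 133.23 W/m².

133 W/m²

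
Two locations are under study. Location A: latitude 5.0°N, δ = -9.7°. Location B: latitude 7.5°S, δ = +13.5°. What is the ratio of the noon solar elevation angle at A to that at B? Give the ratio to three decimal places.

1.091

A: 90° − |5.0 − (-9.7)| = 75.30°.
B: 90° − |-7.5 − (13.5)| = 69.00°.
Ratio A/B = 75.3000 / 69.0000 = 1.0913.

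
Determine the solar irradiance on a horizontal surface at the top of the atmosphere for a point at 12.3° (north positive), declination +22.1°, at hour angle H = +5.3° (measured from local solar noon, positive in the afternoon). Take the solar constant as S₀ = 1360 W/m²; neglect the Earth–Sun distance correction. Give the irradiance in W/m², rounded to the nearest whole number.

1335 W/m²

cos θ_z = sin φ sin δ + cos φ cos δ cos H = (0.2130)(0.3762) + (0.9770)(0.9265)(0.9957) = 0.9814.
Top-of-atmosphere irradiance = S₀ cos θ_z = 1360 × 0.9814 = 1334.70 W/m².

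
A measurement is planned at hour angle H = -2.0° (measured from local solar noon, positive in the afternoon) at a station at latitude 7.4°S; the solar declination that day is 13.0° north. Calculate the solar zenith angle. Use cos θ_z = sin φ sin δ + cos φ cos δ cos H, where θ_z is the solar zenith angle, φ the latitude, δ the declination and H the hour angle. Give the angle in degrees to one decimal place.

20.5°

cos θ_z = sin φ sin δ + cos φ cos δ cos H = (-0.1288)(0.2250) + (0.9917)(0.9744)(0.9994) = 0.9368.
θ_z = arccos(0.9368) = 20.48°.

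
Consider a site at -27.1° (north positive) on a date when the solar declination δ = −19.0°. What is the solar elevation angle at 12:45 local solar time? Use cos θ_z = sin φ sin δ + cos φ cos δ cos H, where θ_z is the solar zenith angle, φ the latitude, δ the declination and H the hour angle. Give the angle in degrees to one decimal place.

76.9°

Hour angle H = 15° × (12.75 − 12) = 11.25°.
cos θ_z = sin φ sin δ + cos φ cos δ cos H = (-0.4555)(-0.3256) + (0.8902)(0.9455)(0.9808) = 0.9738.
θ_z = arccos(0.9738) = 13.14°, so the elevation is 90° − 13.14° = 76.86°.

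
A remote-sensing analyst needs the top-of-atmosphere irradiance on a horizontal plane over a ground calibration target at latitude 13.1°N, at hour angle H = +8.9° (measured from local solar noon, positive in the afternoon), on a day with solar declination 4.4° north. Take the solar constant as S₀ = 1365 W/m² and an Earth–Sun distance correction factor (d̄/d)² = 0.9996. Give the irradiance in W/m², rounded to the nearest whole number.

cos θ_z = sin(13.1°) sin(4.4°) + cos(13.1°) cos(4.4°) cos(8.90°) = 0.0174 + 0.9594 = 0.9768.
Top-of-atmosphere irradiance = S₀ (d̄/d)² cos θ_z = 1365 × 0.9996 × 0.9768 = 1332.80 W/m².

1333 W/m²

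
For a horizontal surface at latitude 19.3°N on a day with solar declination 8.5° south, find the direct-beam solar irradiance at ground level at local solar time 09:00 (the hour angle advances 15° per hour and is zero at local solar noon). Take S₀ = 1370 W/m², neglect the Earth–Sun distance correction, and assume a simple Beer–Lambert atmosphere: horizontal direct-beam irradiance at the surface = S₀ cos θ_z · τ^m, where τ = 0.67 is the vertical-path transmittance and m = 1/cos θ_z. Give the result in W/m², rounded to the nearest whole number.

435 W/m²

Hour angle H = 15° × (9 − 12) = -45.00°.
cos θ_z = sin(19.3°) sin(-8.5°) + cos(19.3°) cos(-8.5°) cos(-45.00°) = -0.0489 + 0.6600 = 0.6111.
Air mass m = 1/cos θ_z = 1/0.6111 = 1.636; τ^m = 0.67^1.636 = 0.5193.
Surface direct beam = 1370 × 0.6111 × 0.5193 = 434.76 W/m².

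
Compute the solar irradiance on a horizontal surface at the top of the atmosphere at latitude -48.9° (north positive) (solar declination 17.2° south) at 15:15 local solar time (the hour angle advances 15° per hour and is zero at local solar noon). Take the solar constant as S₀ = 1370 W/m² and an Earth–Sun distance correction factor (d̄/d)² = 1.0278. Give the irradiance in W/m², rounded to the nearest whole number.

Hour angle H = 15° × (15.25 − 12) = 48.75°.
cos θ_z = sin φ sin δ + cos φ cos δ cos H = (-0.7536)(-0.2957) + (0.6574)(0.9553)(0.6593) = 0.6369.
Top-of-atmosphere irradiance = S₀ (d̄/d)² cos θ_z = 1370 × 1.0278 × 0.6369 = 896.81 W/m².

897 W/m²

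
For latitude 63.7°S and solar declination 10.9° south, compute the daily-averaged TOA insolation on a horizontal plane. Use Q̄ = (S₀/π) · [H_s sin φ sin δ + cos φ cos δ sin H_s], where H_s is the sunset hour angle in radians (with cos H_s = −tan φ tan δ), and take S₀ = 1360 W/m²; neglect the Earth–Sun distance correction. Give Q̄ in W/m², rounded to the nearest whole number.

318 W/m²

The sunset hour angle satisfies cos H_s = −tan φ tan δ = -0.3896, giving H_s = 112.93°. In radians, H_s = 1.9710.
H_s sin φ sin δ = 1.9710 × -0.8965 × -0.1891 = 0.3341.
cos φ cos δ sin H_s = 0.4431 × 0.9820 × 0.9210 = 0.4007.
Q̄ = (1360/π) × (0.3341 + 0.4007) = 432.90 × 0.7348 = 318.09 W/m².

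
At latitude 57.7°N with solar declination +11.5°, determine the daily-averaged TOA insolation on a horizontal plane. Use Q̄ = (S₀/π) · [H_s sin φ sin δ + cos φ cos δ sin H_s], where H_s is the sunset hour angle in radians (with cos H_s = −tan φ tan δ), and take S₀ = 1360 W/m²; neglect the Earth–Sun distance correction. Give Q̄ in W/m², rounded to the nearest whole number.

353 W/m²

The sunset hour angle satisfies cos H_s = −tan φ tan δ = -0.3218, giving H_s = 108.77°. In radians, H_s = 1.8984.
H_s sin φ sin δ = 1.8984 × 0.8453 × 0.1994 = 0.3200.
cos φ cos δ sin H_s = 0.5344 × 0.9799 × 0.9468 = 0.4958.
Q̄ = (1360/π) × (0.3200 + 0.4958) = 432.90 × 0.8158 = 353.16 W/m².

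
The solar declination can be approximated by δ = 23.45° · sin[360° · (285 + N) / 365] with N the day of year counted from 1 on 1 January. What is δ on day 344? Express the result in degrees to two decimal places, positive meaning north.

360 × (285 + 344) / 365 = 620.384°; sin(620.384°) = -0.9859.
δ = 23.45 × -0.9859 = -23.119° ≈ -23.12°.

-23.12°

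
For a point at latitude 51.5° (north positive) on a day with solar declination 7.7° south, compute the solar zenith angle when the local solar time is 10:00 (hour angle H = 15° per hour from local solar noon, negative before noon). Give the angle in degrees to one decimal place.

64.6°

Hour angle H = 15° × (10 − 12) = -30.00°.
cos θ_z = sin φ sin δ + cos φ cos δ cos H = (0.7826)(-0.1340) + (0.6225)(0.9910)(0.8660) = 0.4294.
θ_z = arccos(0.4294) = 64.57°.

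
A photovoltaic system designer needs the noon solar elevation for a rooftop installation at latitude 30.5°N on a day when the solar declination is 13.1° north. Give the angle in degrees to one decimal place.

At local solar noon the hour angle is zero, so the elevation is 90° − |φ − δ| = 90° − |30.5° − (13.1°)| = 90° − 17.4° = 72.6°.

72.6°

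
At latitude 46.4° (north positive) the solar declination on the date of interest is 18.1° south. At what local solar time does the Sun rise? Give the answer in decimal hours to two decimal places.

7.34 h

The sunset hour angle satisfies cos H_s = −tan φ tan δ = 0.3432, giving H_s = 69.93°.
Sunrise is at 12 − H_s/15 = 12 − 4.662 = 7.338 h local solar time.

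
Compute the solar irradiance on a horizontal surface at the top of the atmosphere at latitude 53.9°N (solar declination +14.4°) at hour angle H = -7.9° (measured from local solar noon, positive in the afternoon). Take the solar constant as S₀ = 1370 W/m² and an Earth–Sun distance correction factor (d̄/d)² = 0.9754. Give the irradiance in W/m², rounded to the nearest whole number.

1024 W/m²

With φ = 53.9°, δ = 14.4°, H = -7.90°: sin φ sin δ = 0.2009, cos φ cos δ cos H = 0.5653, so cos θ_z = 0.7662.
Top-of-atmosphere irradiance = S₀ (d̄/d)² cos θ_z = 1370 × 0.9754 × 0.7662 = 1023.87 W/m².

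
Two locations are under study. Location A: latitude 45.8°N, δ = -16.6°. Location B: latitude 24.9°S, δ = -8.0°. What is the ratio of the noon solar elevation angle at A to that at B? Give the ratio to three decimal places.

0.378

A: 90° − |45.8 − (-16.6)| = 27.60°.
B: 90° − |-24.9 − (-8.0)| = 73.10°.
Ratio A/B = 27.6000 / 73.1000 = 0.3776.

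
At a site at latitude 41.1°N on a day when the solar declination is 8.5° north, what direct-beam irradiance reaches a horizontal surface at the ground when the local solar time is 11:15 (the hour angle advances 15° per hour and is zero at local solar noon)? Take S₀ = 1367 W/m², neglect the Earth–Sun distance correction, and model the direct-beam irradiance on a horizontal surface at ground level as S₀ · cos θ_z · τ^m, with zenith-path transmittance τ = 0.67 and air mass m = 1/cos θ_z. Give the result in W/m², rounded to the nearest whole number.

Hour angle H = 15° × (11.25 − 12) = -11.25°.
cos θ_z = sin(41.1°) sin(8.5°) + cos(41.1°) cos(8.5°) cos(-11.25°) = 0.0972 + 0.7310 = 0.8282.
Air mass m = 1/cos θ_z = 1/0.8282 = 1.207; τ^m = 0.67^1.207 = 0.6167.
Surface direct beam = 1367 × 0.8282 × 0.6167 = 698.20 W/m².

698 W/m²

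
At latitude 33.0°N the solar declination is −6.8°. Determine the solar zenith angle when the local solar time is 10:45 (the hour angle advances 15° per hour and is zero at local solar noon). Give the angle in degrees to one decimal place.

Hour angle H = 15° × (10.75 − 12) = -18.75°.
With φ = 33.0°, δ = -6.8°, H = -18.75°: sin φ sin δ = -0.0645, cos φ cos δ cos H = 0.7886, so cos θ_z = 0.7241.
θ_z = arccos(0.7241) = 43.61°.

43.6°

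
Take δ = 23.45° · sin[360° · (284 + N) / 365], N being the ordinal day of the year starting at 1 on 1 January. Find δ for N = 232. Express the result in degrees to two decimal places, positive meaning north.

360 × (284 + 232) / 365 = 508.932°; sin(508.932°) = 0.5161.
δ = 23.45 × 0.5161 = 12.103° ≈ +12.10°.

+12.10°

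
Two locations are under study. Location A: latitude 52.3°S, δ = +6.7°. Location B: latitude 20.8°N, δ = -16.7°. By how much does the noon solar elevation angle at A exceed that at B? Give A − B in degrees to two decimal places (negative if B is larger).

-21.50°

A: 90° − |-52.3 − (6.7)| = 31.00°.
B: 90° − |20.8 − (-16.7)| = 52.50°.
A − B = 31.00 − 52.50 = -21.50°.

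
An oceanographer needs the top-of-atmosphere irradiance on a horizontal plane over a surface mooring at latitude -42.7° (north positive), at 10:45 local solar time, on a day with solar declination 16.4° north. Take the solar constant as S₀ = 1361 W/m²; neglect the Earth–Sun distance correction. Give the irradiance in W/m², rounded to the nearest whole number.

Hour angle H = 15° × (10.75 − 12) = -18.75°.
cos θ_z = sin φ sin δ + cos φ cos δ cos H = (-0.6782)(0.2823) + (0.7349)(0.9593)(0.9469) = 0.4761.
Top-of-atmosphere irradiance = S₀ cos θ_z = 1361 × 0.4761 = 647.97 W/m².

648 W/m²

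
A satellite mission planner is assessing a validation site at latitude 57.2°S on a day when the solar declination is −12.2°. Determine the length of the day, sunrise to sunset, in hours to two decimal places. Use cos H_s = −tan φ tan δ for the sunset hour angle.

−tan φ tan δ = −(-1.5517)(-0.2162) = -0.3355; H_s = arccos(-0.3355) = 109.60°.
Day length = 2 H_s / 15° h⁻¹ = 219.20° / 15 = 14.613 h.

14.61 hours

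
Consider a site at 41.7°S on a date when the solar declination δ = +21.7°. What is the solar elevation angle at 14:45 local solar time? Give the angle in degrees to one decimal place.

Hour angle H = 15° × (14.75 − 12) = 41.25°.
cos θ_z = sin(-41.7°) sin(21.7°) + cos(-41.7°) cos(21.7°) cos(41.25°) = -0.2460 + 0.5216 = 0.2756.
θ_z = arccos(0.2756) = 74.00°, so the elevation is 90° − 74.00° = 16.00°.

16.0°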